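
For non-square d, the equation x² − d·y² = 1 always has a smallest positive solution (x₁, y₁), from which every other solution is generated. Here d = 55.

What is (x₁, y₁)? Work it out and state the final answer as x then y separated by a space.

√55 = [7; 2,2,2,14, …], period ℓ=4 (even) → k=3
i=0: a=7 ⇒ p=7, q=1
…
i=2: a=2 ⇒ p=37, q=5
i=3: a=2 ⇒ p=89, q=12
→ (89, 12).  Check: 89²=7921, 55·12²=7920, difference 1.

89 12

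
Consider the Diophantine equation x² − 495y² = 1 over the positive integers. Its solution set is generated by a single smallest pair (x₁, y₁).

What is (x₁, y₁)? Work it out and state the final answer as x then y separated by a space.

89 4

[22; 4,44] for √495; ℓ=2 ⇒ convergent index 1
i=0: a=22 ⇒ p=22, q=1
i=1: a=4 ⇒ p=89, q=4
→ (89, 4).  Check: 89²=7921, 495·4²=7920, difference 1.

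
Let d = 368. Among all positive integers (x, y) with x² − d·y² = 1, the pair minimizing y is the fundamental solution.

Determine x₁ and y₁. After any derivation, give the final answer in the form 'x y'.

d=368: √d = [19; 5,2,5,38] (ℓ=4, even), read p_3/q_3
i=0: a=19 ⇒ p=19, q=1
…
i=2: a=2 ⇒ p=211, q=11
i=3: a=5 ⇒ p=1151, q=60
fundamental: x₁=1151, y₁=60  (since 1324801 − 368·3600 = 1)

1151 60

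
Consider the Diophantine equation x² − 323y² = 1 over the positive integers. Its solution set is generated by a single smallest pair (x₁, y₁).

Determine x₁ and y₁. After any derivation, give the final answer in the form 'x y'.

18 1

[17; 1,34] for √323; ℓ=2 ⇒ convergent index 1
k=0  a_k=17  p_k/q_k = 17/1
k=1  a_k=1  p_k/q_k = 18/1
fundamental: x₁=18, y₁=1  (since 324 − 323·1 = 1)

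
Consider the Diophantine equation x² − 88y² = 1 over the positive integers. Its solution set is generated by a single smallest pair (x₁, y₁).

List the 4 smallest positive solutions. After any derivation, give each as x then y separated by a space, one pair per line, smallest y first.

197 21
77617 8274
30580901 3259935
12048797377 1284406116

√88 → a₀=9, period (2,1,1,1,2,18); ℓ=6 even so k=5
a_0=9:  p_0=9·1+0=9,  q_0=9·0+1=1
a_1=2:  p_1=2·9+1=19,  q_1=2·1+0=2
a_2=1:  p_2=1·19+9=28,  q_2=1·2+1=3
a_3=1:  p_3=1·28+19=47,  q_3=1·3+2=5
a_4=1:  p_4=1·47+28=75,  q_4=1·5+3=8
a_5=2:  p_5=2·75+47=197,  q_5=2·8+5=21
→ (197, 21).  Check: 197²=38809, 88·21²=38808, difference 1.
n=2: (197,21)∘(197,21) = (197·197+88·21·21, 197·21+21·197) = (77617,8274)
n=3: (77617,8274)∘(197,21) = (197·77617+88·21·8274, 197·8274+21·77617) = (30580901,3259935)
n=4: (30580901,3259935)∘(197,21) = (197·30580901+88·21·3259935, 197·3259935+21·30580901) = (12048797377,1284406116)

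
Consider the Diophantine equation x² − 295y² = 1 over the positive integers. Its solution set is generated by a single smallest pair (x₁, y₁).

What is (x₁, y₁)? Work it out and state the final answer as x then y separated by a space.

2024999 117900

√295 → a₀=17, period (5,1,2,3,2,6,2,3,2,1,5,34); ℓ=12 even so k=11
k=0  a_k=17  p_k/q_k = 17/1
k=1  a_k=5  p_k/q_k = 86/5
…
k=4  a_k=3  p_k/q_k = 979/57
k=5  a_k=2  p_k/q_k = 2250/131
…
k=8  a_k=3  p_k/q_k = 108103/6294
k=9  a_k=2  p_k/q_k = 247414/14405
k=10  a_k=1  p_k/q_k = 355517/20699
k=11  a_k=5  p_k/q_k = 2024999/117900
→ (2024999, 117900).  Check: 2024999²=4100620950001, 295·117900²=4100620950000, difference 1.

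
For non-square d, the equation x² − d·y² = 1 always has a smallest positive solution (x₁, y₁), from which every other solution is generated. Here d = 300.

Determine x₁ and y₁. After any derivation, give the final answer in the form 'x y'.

1351 78

[17; 3,8,3,34] for √300; ℓ=4 ⇒ convergent index 3
a_0=17:  p_0=17·1+0=17,  q_0=17·0+1=1
a_1=3:  p_1=3·17+1=52,  q_1=3·1+0=3
a_2=8:  p_2=8·52+17=433,  q_2=8·3+1=25
a_3=3:  p_3=3·433+52=1351,  q_3=3·25+3=78
→ (1351, 78).  Check: 1351²=1825201, 300·78²=1825200, difference 1.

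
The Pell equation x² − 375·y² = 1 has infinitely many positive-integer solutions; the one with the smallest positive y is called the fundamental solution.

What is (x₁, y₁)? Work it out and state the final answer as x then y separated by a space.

15124 781

√375 = [19; 2,1,2,1,5,1,2,1,2,38, …], period ℓ=10 (even) → k=9
i=0: a=19 ⇒ p=19, q=1
…
i=8: a=1 ⇒ p=5519, q=285
i=9: a=2 ⇒ p=15124, q=781
fundamental: x₁=15124, y₁=781  (since 228735376 − 375·609961 = 1)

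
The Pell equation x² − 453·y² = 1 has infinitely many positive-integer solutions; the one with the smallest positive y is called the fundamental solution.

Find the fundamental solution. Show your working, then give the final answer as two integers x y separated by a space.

d=453: √d = [21; 3,1,1,10,14,10,1,1,3,42] (ℓ=10, even), read p_9/q_9
k=0  a_k=21  p_k/q_k = 21/1
…
k=5  a_k=14  p_k/q_k = 22199/1043
k=6  a_k=10  p_k/q_k = 223565/10504
…
k=8  a_k=1  p_k/q_k = 469329/22051
k=9  a_k=3  p_k/q_k = 1653751/77700
→ (1653751, 77700).  Check: 1653751²=2734892370001, 453·77700²=2734892370000, difference 1.

1653751 77700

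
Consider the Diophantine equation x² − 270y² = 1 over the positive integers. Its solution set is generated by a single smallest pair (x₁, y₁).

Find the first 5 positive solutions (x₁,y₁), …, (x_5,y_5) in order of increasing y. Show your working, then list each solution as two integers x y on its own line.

[16; 2,3,6,3,2,32] for √270; ℓ=6 ⇒ convergent index 5
step 0: (16, 1)  from 16·(1,0) + (0,1)
step 1: (33, 2)  from 2·(16,1) + (1,0)
step 2: (115, 7)  from 3·(33,2) + (16,1)
step 3: (723, 44)  from 6·(115,7) + (33,2)
step 4: (2284, 139)  from 3·(723,44) + (115,7)
step 5: (5291, 322)  from 2·(2284,139) + (723,44)
→ (5291, 322).  Check: 5291²=27994681, 270·322²=27994680, difference 1.
(x_2, y_2) = (5291·5291 + 270·322·322, 5291·322 + 322·5291) = (55989361, 3407404)
(x_3, y_3) = (5291·55989361 + 270·322·3407404, 5291·3407404 + 322·55989361) = (592479412811, 36057148806)
(x_4, y_4) = (5291·592479412811 + 270·322·36057148806, 5291·36057148806 + 322·592479412811) = (6269617090376641, 381556745257688)
(x_5, y_5) = (5291·6269617090376641 + 270·322·381556745257688, 5291·381556745257688 + 322·6269617090376641) = (66345087457886202251, 4037633442259705610)

5291 322
55989361 3407404
592479412811 36057148806
6269617090376641 381556745257688
66345087457886202251 4037633442259705610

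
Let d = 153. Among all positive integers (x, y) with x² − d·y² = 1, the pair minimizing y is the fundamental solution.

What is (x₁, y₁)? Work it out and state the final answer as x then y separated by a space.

2177 176

√153 = [12; 2,1,2,2,2,1,2,24, …], period ℓ=8 (even) → k=7
step 0: (12, 1)  from 12·(1,0) + (0,1)
…
step 2: (37, 3)  from 1·(25,2) + (12,1)
step 3: (99, 8)  from 2·(37,3) + (25,2)
step 4: (235, 19)  from 2·(99,8) + (37,3)
…
step 6: (804, 65)  from 1·(569,46) + (235,19)
step 7: (2177, 176)  from 2·(804,65) + (569,46)
(x₁, y₁) = (2177, 176);  2177² − 153·176² = 1 ✓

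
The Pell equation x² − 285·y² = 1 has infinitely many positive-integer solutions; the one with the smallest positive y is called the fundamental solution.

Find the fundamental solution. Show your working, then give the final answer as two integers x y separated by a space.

2431 144

d=285: √d = [16; 1,7,2,7,1,32] (ℓ=6, even), read p_5/q_5
k=0  a_k=16  p_k/q_k = 16/1
k=1  a_k=1  p_k/q_k = 17/1
k=2  a_k=7  p_k/q_k = 135/8
k=3  a_k=2  p_k/q_k = 287/17
k=4  a_k=7  p_k/q_k = 2144/127
k=5  a_k=1  p_k/q_k = 2431/144
fundamental: x₁=2431, y₁=144  (since 5909761 − 285·20736 = 1)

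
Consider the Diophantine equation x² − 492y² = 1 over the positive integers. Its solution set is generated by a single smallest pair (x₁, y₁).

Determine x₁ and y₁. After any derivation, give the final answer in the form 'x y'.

√492 → a₀=22, period (5,1,1,10,1,1,5,44); ℓ=8 even so k=7
k=0  a_k=22  p_k/q_k = 22/1
k=1  a_k=5  p_k/q_k = 111/5
k=2  a_k=1  p_k/q_k = 133/6
k=3  a_k=1  p_k/q_k = 244/11
…
k=6  a_k=1  p_k/q_k = 5390/243
k=7  a_k=5  p_k/q_k = 29767/1342
fundamental: x₁=29767, y₁=1342  (since 886074289 − 492·1800964 = 1)

29767 1342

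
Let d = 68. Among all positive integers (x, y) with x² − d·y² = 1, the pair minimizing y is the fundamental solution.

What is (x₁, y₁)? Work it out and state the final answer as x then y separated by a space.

[8; 4,16] for √68; ℓ=2 ⇒ convergent index 1
i=0: a=8 ⇒ p=8, q=1
i=1: a=4 ⇒ p=33, q=4
fundamental: x₁=33, y₁=4  (since 1089 − 68·16 = 1)

33 4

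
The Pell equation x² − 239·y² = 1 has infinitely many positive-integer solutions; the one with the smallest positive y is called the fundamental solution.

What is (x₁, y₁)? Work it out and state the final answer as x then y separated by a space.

6195120 400729

√239 = [15; 2,5,1,2,4,15,4,2,1,5,2,30, …], period ℓ=12 (even) → k=11
i=0: a=15 ⇒ p=15, q=1
i=1: a=2 ⇒ p=31, q=2
i=2: a=5 ⇒ p=170, q=11
i=3: a=1 ⇒ p=201, q=13
…
i=5: a=4 ⇒ p=2489, q=161
i=6: a=15 ⇒ p=37907, q=2452
…
i=8: a=2 ⇒ p=346141, q=22390
i=9: a=1 ⇒ p=500258, q=32359
i=10: a=5 ⇒ p=2847431, q=184185
i=11: a=2 ⇒ p=6195120, q=400729
(x₁, y₁) = (6195120, 400729);  6195120² − 239·400729² = 1 ✓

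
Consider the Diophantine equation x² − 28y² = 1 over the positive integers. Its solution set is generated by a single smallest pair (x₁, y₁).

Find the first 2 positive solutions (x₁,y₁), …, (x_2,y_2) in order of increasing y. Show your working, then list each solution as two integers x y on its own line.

127 24
32257 6096

d=28: √d = [5; 3,2,3,10] (ℓ=4, even), read p_3/q_3
step 0: (5, 1)  from 5·(1,0) + (0,1)
step 1: (16, 3)  from 3·(5,1) + (1,0)
step 2: (37, 7)  from 2·(16,3) + (5,1)
step 3: (127, 24)  from 3·(37,7) + (16,3)
fundamental: x₁=127, y₁=24  (since 16129 − 28·576 = 1)
(x_2, y_2) = (127·127 + 28·24·24, 127·24 + 24·127) = (32257, 6096)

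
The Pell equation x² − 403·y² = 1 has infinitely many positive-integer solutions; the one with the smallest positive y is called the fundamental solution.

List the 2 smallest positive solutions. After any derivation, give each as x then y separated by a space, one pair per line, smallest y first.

669878 33369
897473069767 44706317964

√403 → a₀=20, period (13,2,1,3,1,3,1,2,13,40); ℓ=10 even so k=9
i=0: a=20 ⇒ p=20, q=1
i=1: a=13 ⇒ p=261, q=13
i=2: a=2 ⇒ p=542, q=27
i=3: a=1 ⇒ p=803, q=40
i=4: a=3 ⇒ p=2951, q=147
i=5: a=1 ⇒ p=3754, q=187
i=6: a=3 ⇒ p=14213, q=708
i=7: a=1 ⇒ p=17967, q=895
i=8: a=2 ⇒ p=50147, q=2498
i=9: a=13 ⇒ p=669878, q=33369
→ (669878, 33369).  Check: 669878²=448736534884, 403·33369²=448736534883, difference 1.
k=2:  x_2 = 669878·669878+403·33369·33369 = 897473069767,  y_2 = 669878·33369+33369·669878 = 44706317964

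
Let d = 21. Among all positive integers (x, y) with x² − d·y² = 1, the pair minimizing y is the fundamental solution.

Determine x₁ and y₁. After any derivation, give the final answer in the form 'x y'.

√21 = [4; 1,1,2,1,1,8, …], period ℓ=6 (even) → k=5
step 0: (4, 1)  from 4·(1,0) + (0,1)
step 1: (5, 1)  from 1·(4,1) + (1,0)
…
step 3: (23, 5)  from 2·(9,2) + (5,1)
step 4: (32, 7)  from 1·(23,5) + (9,2)
step 5: (55, 12)  from 1·(32,7) + (23,5)
→ (55, 12).  Check: 55²=3025, 21·12²=3024, difference 1.

55 12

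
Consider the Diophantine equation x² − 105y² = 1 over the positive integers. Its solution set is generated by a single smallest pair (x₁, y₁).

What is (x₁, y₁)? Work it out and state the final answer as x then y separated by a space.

√105 → a₀=10, period (4,20); ℓ=2 even so k=1
k=0  a_k=10  p_k/q_k = 10/1
k=1  a_k=4  p_k/q_k = 41/4
→ (41, 4).  Check: 41²=1681, 105·4²=1680, difference 1.

41 4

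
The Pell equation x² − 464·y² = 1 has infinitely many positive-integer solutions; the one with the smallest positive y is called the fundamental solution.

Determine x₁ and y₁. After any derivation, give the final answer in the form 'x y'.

9801 455

√464 = [21; 1,1,5,1,1,1,5,1,1,42, …], period ℓ=10 (even) → k=9
k=0  a_k=21  p_k/q_k = 21/1
…
k=3  a_k=5  p_k/q_k = 237/11
…
k=5  a_k=1  p_k/q_k = 517/24
k=6  a_k=1  p_k/q_k = 797/37
…
k=8  a_k=1  p_k/q_k = 5299/246
k=9  a_k=1  p_k/q_k = 9801/455
→ (9801, 455).  Check: 9801²=96059601, 464·455²=96059600, difference 1.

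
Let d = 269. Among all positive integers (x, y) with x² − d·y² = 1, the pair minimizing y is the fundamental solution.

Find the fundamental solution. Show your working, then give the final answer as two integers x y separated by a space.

13449 820

√269 → a₀=16, period (2,2,32); ℓ=3 odd so k=5
k=0  a_k=16  p_k/q_k = 16/1
k=1  a_k=2  p_k/q_k = 33/2
…
k=4  a_k=2  p_k/q_k = 5396/329
k=5  a_k=2  p_k/q_k = 13449/820
(x₁, y₁) = (13449, 820);  13449² − 269·820² = 1 ✓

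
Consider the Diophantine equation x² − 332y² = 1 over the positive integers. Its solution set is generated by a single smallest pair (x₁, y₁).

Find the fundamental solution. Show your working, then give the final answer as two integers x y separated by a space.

13447 738

√332 → a₀=18, period (4,1,1,8,1,1,4,36); ℓ=8 even so k=7
step 0: (18, 1)  from 18·(1,0) + (0,1)
…
step 3: (164, 9)  from 1·(91,5) + (73,4)
step 4: (1403, 77)  from 8·(164,9) + (91,5)
…
step 6: (2970, 163)  from 1·(1567,86) + (1403,77)
step 7: (13447, 738)  from 4·(2970,163) + (1567,86)
→ (13447, 738).  Check: 13447²=180821809, 332·738²=180821808, difference 1.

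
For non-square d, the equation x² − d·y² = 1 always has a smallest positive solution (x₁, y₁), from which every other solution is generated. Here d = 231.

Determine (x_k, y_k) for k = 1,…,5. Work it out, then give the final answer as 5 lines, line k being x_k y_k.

76 5
11551 760
1755676 115515
266851201 17557520
40559626876 2668627525

[15; 5,30] for √231; ℓ=2 ⇒ convergent index 1
step 0: (15, 1)  from 15·(1,0) + (0,1)
step 1: (76, 5)  from 5·(15,1) + (1,0)
(x₁, y₁) = (76, 5);  76² − 231·5² = 1 ✓
k=2:  x_2 = 76·76+231·5·5 = 11551,  y_2 = 76·5+5·76 = 760
k=3:  x_3 = 76·11551+231·5·760 = 1755676,  y_3 = 76·760+5·11551 = 115515
k=4:  x_4 = 76·1755676+231·5·115515 = 266851201,  y_4 = 76·115515+5·1755676 = 17557520
k=5:  x_5 = 76·266851201+231·5·17557520 = 40559626876,  y_5 = 76·17557520+5·266851201 = 2668627525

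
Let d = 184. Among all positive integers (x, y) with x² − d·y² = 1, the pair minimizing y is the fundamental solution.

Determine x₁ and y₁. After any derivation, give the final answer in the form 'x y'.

24335 1794

√184 = [13; 1,1,3,2,1,2,1,2,3,1,1,26, …], period ℓ=12 (even) → k=11
step 0: (13, 1)  from 13·(1,0) + (0,1)
…
step 6: (841, 62)  from 2·(312,23) + (217,16)
step 7: (1153, 85)  from 1·(841,62) + (312,23)
…
step 10: (13741, 1013)  from 1·(10594,781) + (3147,232)
step 11: (24335, 1794)  from 1·(13741,1013) + (10594,781)
fundamental: x₁=24335, y₁=1794  (since 592192225 − 184·3218436 = 1)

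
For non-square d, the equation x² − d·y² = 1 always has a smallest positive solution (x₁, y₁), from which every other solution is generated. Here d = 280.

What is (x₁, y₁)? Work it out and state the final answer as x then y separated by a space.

d=280: √d = [16; 1,2,1,2,1,32] (ℓ=6, even), read p_5/q_5
step 0: (16, 1)  from 16·(1,0) + (0,1)
…
step 4: (184, 11)  from 2·(67,4) + (50,3)
step 5: (251, 15)  from 1·(184,11) + (67,4)
→ (251, 15).  Check: 251²=63001, 280·15²=63000, difference 1.

251 15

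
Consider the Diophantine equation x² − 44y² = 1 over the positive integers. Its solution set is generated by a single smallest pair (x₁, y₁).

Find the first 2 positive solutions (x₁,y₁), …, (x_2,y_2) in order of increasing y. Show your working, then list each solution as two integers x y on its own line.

199 30
79201 11940

√44 → a₀=6, period (1,1,1,2,1,1,1,12); ℓ=8 even so k=7
k=0  a_k=6  p_k/q_k = 6/1
…
k=6  a_k=1  p_k/q_k = 126/19
k=7  a_k=1  p_k/q_k = 199/30
(x₁, y₁) = (199, 30);  199² − 44·30² = 1 ✓
k=2:  x_2 = 199·199+44·30·30 = 79201,  y_2 = 199·30+30·199 = 11940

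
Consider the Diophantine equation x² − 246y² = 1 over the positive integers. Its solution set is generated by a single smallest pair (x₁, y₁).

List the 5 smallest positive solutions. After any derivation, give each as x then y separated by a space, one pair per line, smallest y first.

88805 5662
15772656049 1005627820
2801381440774085 178609557104538
497553357680112580801 31722843436331366360
88370451854763414035291525 5634294222548204422095062

[15; 1,2,5,1,14,1,5,2,1,30] for √246; ℓ=10 ⇒ convergent index 9
k=0  a_k=15  p_k/q_k = 15/1
k=1  a_k=1  p_k/q_k = 16/1
…
k=3  a_k=5  p_k/q_k = 251/16
…
k=6  a_k=1  p_k/q_k = 4721/301
k=7  a_k=5  p_k/q_k = 28028/1787
k=8  a_k=2  p_k/q_k = 60777/3875
k=9  a_k=1  p_k/q_k = 88805/5662
→ (88805, 5662).  Check: 88805²=7886328025, 246·5662²=7886328024, difference 1.
n=2: (88805,5662)∘(88805,5662) = (88805·88805+246·5662·5662, 88805·5662+5662·88805) = (15772656049,1005627820)
n=3: (15772656049,1005627820)∘(88805,5662) = (88805·15772656049+246·5662·1005627820, 88805·1005627820+5662·15772656049) = (2801381440774085,178609557104538)
n=4: (2801381440774085,178609557104538)∘(88805,5662) = (88805·2801381440774085+246·5662·178609557104538, 88805·178609557104538+5662·2801381440774085) = (497553357680112580801,31722843436331366360)
n=5: (497553357680112580801,31722843436331366360)∘(88805,5662) = (88805·497553357680112580801+246·5662·31722843436331366360, 88805·31722843436331366360+5662·497553357680112580801) = (88370451854763414035291525,5634294222548204422095062)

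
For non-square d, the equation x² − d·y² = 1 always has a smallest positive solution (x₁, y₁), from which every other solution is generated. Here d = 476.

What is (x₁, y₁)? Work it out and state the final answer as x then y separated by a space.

28799 1320

√476 = [21; 1,4,2,10,2,4,1,42, …], period ℓ=8 (even) → k=7
step 0: (21, 1)  from 21·(1,0) + (0,1)
…
step 2: (109, 5)  from 4·(22,1) + (21,1)
step 3: (240, 11)  from 2·(109,5) + (22,1)
step 4: (2509, 115)  from 10·(240,11) + (109,5)
…
step 6: (23541, 1079)  from 4·(5258,241) + (2509,115)
step 7: (28799, 1320)  from 1·(23541,1079) + (5258,241)
→ (28799, 1320).  Check: 28799²=829382401, 476·1320²=829382400, difference 1.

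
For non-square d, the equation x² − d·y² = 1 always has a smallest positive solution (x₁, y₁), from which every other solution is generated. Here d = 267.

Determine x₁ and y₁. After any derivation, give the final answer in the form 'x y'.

2402 147

[16; 2,1,15,1,2,32] for √267; ℓ=6 ⇒ convergent index 5
a_0=16:  p_0=16·1+0=16,  q_0=16·0+1=1
…
a_2=1:  p_2=1·33+16=49,  q_2=1·2+1=3
…
a_4=1:  p_4=1·768+49=817,  q_4=1·47+3=50
a_5=2:  p_5=2·817+768=2402,  q_5=2·50+47=147
→ (2402, 147).  Check: 2402²=5769604, 267·147²=5769603, difference 1.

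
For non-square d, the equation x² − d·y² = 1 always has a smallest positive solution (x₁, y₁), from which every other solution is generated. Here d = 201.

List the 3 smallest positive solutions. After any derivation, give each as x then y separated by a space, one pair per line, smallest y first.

[14; 5,1,1,1,2,…,1,5,28] for √201; ℓ=14 ⇒ convergent index 13
k=0  a_k=14  p_k/q_k = 14/1
k=1  a_k=5  p_k/q_k = 71/5
…
k=3  a_k=1  p_k/q_k = 156/11
k=4  a_k=1  p_k/q_k = 241/17
k=5  a_k=2  p_k/q_k = 638/45
k=6  a_k=1  p_k/q_k = 879/62
k=7  a_k=8  p_k/q_k = 7670/541
…
k=9  a_k=2  p_k/q_k = 24768/1747
k=10  a_k=1  p_k/q_k = 33317/2350
k=11  a_k=1  p_k/q_k = 58085/4097
k=12  a_k=1  p_k/q_k = 91402/6447
k=13  a_k=5  p_k/q_k = 515095/36332
→ (515095, 36332).  Check: 515095²=265322859025, 201·36332²=265322859024, difference 1.
k=2:  x_2 = 515095·515095+201·36332·36332 = 530645718049,  y_2 = 515095·36332+36332·515095 = 37428863080
k=3:  x_3 = 515095·530645718049+201·36332·37428863080 = 546665912276384215,  y_3 = 515095·37428863080+36332·530645718049 = 38558840456348868

515095 36332
530645718049 37428863080
546665912276384215 38558840456348868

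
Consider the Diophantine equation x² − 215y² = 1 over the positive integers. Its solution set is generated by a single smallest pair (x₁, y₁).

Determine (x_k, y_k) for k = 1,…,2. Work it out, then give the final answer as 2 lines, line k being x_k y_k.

44 3
3871 264

√215 = [14; 1,1,1,28, …], period ℓ=4 (even) → k=3
a_0=14:  p_0=14·1+0=14,  q_0=14·0+1=1
a_1=1:  p_1=1·14+1=15,  q_1=1·1+0=1
a_2=1:  p_2=1·15+14=29,  q_2=1·1+1=2
a_3=1:  p_3=1·29+15=44,  q_3=1·2+1=3
fundamental: x₁=44, y₁=3  (since 1936 − 215·9 = 1)
(44+3√215)^2 = 3871 + 264√215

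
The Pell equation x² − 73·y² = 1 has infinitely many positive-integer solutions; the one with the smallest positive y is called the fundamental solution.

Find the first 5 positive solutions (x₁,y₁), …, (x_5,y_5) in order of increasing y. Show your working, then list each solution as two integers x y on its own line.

[8; 1,1,5,5,1,1,16] for √73; ℓ=7 ⇒ convergent index 13
a_0=8:  p_0=8·1+0=8,  q_0=8·0+1=1
a_1=1:  p_1=1·8+1=9,  q_1=1·1+0=1
a_2=1:  p_2=1·9+8=17,  q_2=1·1+1=2
a_3=5:  p_3=5·17+9=94,  q_3=5·2+1=11
a_4=5:  p_4=5·94+17=487,  q_4=5·11+2=57
a_5=1:  p_5=1·487+94=581,  q_5=1·57+11=68
a_6=1:  p_6=1·581+487=1068,  q_6=1·68+57=125
a_7=16:  p_7=16·1068+581=17669,  q_7=16·125+68=2068
a_8=1:  p_8=1·17669+1068=18737,  q_8=1·2068+125=2193
…
a_10=5:  p_10=5·36406+18737=200767,  q_10=5·4261+2193=23498
a_11=5:  p_11=5·200767+36406=1040241,  q_11=5·23498+4261=121751
a_12=1:  p_12=1·1040241+200767=1241008,  q_12=1·121751+23498=145249
a_13=1:  p_13=1·1241008+1040241=2281249,  q_13=1·145249+121751=267000
(x₁, y₁) = (2281249, 267000);  2281249² − 73·267000² = 1 ✓
(2281249+267000√73)^2 = 10408194000001 + 1218186966000√73
(2281249+267000√73)^3 = 47487364308614281249 + 5557975596000801000√73
(2281249+267000√73)^4 = 216661004683313632776000001 + 25358252540801244373932000√73
(2281249+267000√73)^5 = 988515400545561595548925838281249 + 115696976500895037877980001335000√73

2281249 267000
10408194000001 1218186966000
47487364308614281249 5557975596000801000
216661004683313632776000001 25358252540801244373932000
988515400545561595548925838281249 115696976500895037877980001335000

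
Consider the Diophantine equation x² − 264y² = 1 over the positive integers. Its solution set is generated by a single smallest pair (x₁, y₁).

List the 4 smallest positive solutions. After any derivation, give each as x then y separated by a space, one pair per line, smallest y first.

65 4
8449 520
1098305 67596
142771201 8786960

√264 = [16; 4,32, …], period ℓ=2 (even) → k=1
k=0  a_k=16  p_k/q_k = 16/1
k=1  a_k=4  p_k/q_k = 65/4
→ (65, 4).  Check: 65²=4225, 264·4²=4224, difference 1.
(x_2, y_2) = (65·65 + 264·4·4, 65·4 + 4·65) = (8449, 520)
(x_3, y_3) = (65·8449 + 264·4·520, 65·520 + 4·8449) = (1098305, 67596)
(x_4, y_4) = (65·1098305 + 264·4·67596, 65·67596 + 4·1098305) = (142771201, 8786960)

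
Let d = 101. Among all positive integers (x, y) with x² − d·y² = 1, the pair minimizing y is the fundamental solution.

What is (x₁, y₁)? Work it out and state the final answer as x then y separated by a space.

[10; 20] for √101; ℓ=1 ⇒ convergent index 1
i=0: a=10 ⇒ p=10, q=1
i=1: a=20 ⇒ p=201, q=20
(x₁, y₁) = (201, 20);  201² − 101·20² = 1 ✓

201 20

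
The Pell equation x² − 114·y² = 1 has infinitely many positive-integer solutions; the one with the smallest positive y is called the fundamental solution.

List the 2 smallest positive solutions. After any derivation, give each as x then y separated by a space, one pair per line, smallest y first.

1025 96
2101249 196800

d=114: √d = [10; 1,2,10,2,1,20] (ℓ=6, even), read p_5/q_5
a_0=10:  p_0=10·1+0=10,  q_0=10·0+1=1
…
a_2=2:  p_2=2·11+10=32,  q_2=2·1+1=3
a_3=10:  p_3=10·32+11=331,  q_3=10·3+1=31
a_4=2:  p_4=2·331+32=694,  q_4=2·31+3=65
a_5=1:  p_5=1·694+331=1025,  q_5=1·65+31=96
→ (1025, 96).  Check: 1025²=1050625, 114·96²=1050624, difference 1.
(1025+96√114)^2 = 2101249 + 196800√114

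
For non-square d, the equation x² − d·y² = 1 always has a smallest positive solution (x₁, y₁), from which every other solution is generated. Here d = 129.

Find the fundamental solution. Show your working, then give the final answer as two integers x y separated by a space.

d=129: √d = [11; 2,1,3,1,6,1,3,1,2,22] (ℓ=10, even), read p_9/q_9
step 0: (11, 1)  from 11·(1,0) + (0,1)
…
step 2: (34, 3)  from 1·(23,2) + (11,1)
…
step 4: (159, 14)  from 1·(125,11) + (34,3)
…
step 6: (1238, 109)  from 1·(1079,95) + (159,14)
…
step 8: (6031, 531)  from 1·(4793,422) + (1238,109)
step 9: (16855, 1484)  from 2·(6031,531) + (4793,422)
→ (16855, 1484).  Check: 16855²=284091025, 129·1484²=284091024, difference 1.

16855 1484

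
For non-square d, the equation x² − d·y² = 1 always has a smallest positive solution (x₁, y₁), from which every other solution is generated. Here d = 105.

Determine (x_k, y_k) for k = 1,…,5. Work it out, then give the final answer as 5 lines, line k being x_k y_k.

41 4
3361 328
275561 26892
22592641 2204816
1852321001 180768020

√105 = [10; 4,20, …], period ℓ=2 (even) → k=1
k=0  a_k=10  p_k/q_k = 10/1
k=1  a_k=4  p_k/q_k = 41/4
fundamental: x₁=41, y₁=4  (since 1681 − 105·16 = 1)
(x_2, y_2) = (41·41 + 105·4·4, 41·4 + 4·41) = (3361, 328)
(x_3, y_3) = (41·3361 + 105·4·328, 41·328 + 4·3361) = (275561, 26892)
(x_4, y_4) = (41·275561 + 105·4·26892, 41·26892 + 4·275561) = (22592641, 2204816)
(x_5, y_5) = (41·22592641 + 105·4·2204816, 41·2204816 + 4·22592641) = (1852321001, 180768020)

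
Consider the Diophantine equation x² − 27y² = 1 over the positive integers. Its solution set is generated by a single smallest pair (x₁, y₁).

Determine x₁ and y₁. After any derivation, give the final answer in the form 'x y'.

26 5

√27 → a₀=5, period (5,10); ℓ=2 even so k=1
k=0  a_k=5  p_k/q_k = 5/1
k=1  a_k=5  p_k/q_k = 26/5
(x₁, y₁) = (26, 5);  26² − 27·5² = 1 ✓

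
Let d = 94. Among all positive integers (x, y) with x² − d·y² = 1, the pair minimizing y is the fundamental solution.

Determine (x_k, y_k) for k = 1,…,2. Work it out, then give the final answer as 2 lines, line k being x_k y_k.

[9; 1,2,3,1,1,…,2,1,18] for √94; ℓ=16 ⇒ convergent index 15
k=0  a_k=9  p_k/q_k = 9/1
…
k=2  a_k=2  p_k/q_k = 29/3
k=3  a_k=3  p_k/q_k = 97/10
k=4  a_k=1  p_k/q_k = 126/13
k=5  a_k=1  p_k/q_k = 223/23
k=6  a_k=5  p_k/q_k = 1241/128
…
k=8  a_k=8  p_k/q_k = 12953/1336
k=9  a_k=1  p_k/q_k = 14417/1487
…
k=11  a_k=1  p_k/q_k = 99455/10258
k=12  a_k=1  p_k/q_k = 184493/19029
k=13  a_k=3  p_k/q_k = 652934/67345
k=14  a_k=2  p_k/q_k = 1490361/153719
k=15  a_k=1  p_k/q_k = 2143295/221064
fundamental: x₁=2143295, y₁=221064  (since 4593713457025 − 94·48869292096 = 1)
(2143295+221064√94)^2 = 9187426914049 + 947610731760√94

2143295 221064
9187426914049 947610731760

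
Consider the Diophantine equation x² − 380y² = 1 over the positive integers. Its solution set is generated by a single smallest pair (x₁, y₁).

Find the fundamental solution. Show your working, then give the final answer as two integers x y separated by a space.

39 2

√380 = [19; 2,38, …], period ℓ=2 (even) → k=1
i=0: a=19 ⇒ p=19, q=1
i=1: a=2 ⇒ p=39, q=2
→ (39, 2).  Check: 39²=1521, 380·2²=1520, difference 1.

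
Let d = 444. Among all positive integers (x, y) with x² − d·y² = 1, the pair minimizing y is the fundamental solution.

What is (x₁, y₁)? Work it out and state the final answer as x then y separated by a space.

295 14

[21; 14,42] for √444; ℓ=2 ⇒ convergent index 1
a_0=21:  p_0=21·1+0=21,  q_0=21·0+1=1
a_1=14:  p_1=14·21+1=295,  q_1=14·1+0=14
fundamental: x₁=295, y₁=14  (since 87025 − 444·196 = 1)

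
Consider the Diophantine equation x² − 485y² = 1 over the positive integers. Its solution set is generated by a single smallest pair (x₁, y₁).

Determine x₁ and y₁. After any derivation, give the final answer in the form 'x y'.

969 44

√485 → a₀=22, period (44); ℓ=1 odd so k=1
i=0: a=22 ⇒ p=22, q=1
i=1: a=44 ⇒ p=969, q=44
(x₁, y₁) = (969, 44);  969² − 485·44² = 1 ✓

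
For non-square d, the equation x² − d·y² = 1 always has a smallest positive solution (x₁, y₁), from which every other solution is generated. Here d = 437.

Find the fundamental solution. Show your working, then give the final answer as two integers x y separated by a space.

4599 220

[20; 1,9,2,9,1,40] for √437; ℓ=6 ⇒ convergent index 5
k=0  a_k=20  p_k/q_k = 20/1
k=1  a_k=1  p_k/q_k = 21/1
k=2  a_k=9  p_k/q_k = 209/10
…
k=4  a_k=9  p_k/q_k = 4160/199
k=5  a_k=1  p_k/q_k = 4599/220
fundamental: x₁=4599, y₁=220  (since 21150801 − 437·48400 = 1)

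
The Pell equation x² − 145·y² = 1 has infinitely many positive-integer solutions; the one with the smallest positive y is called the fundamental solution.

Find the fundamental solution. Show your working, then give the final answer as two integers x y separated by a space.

289 24

[12; 24] for √145; ℓ=1 ⇒ convergent index 1
i=0: a=12 ⇒ p=12, q=1
i=1: a=24 ⇒ p=289, q=24
(x₁, y₁) = (289, 24);  289² − 145·24² = 1 ✓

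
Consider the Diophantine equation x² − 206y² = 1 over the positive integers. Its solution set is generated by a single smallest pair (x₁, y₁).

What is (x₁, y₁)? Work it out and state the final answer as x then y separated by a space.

59535 4148

d=206: √d = [14; 2,1,5,14,5,1,2,28] (ℓ=8, even), read p_7/q_7
i=0: a=14 ⇒ p=14, q=1
…
i=2: a=1 ⇒ p=43, q=3
i=3: a=5 ⇒ p=244, q=17
i=4: a=14 ⇒ p=3459, q=241
i=5: a=5 ⇒ p=17539, q=1222
i=6: a=1 ⇒ p=20998, q=1463
i=7: a=2 ⇒ p=59535, q=4148
→ (59535, 4148).  Check: 59535²=3544416225, 206·4148²=3544416224, difference 1.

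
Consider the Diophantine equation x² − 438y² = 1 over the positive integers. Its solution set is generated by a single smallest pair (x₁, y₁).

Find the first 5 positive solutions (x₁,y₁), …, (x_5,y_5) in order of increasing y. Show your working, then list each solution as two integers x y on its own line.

293 14
171697 8204
100614149 4807530
58959719617 2817204376
34550295081413 1650876956806

d=438: √d = [20; 1,12,1,40] (ℓ=4, even), read p_3/q_3
i=0: a=20 ⇒ p=20, q=1
…
i=2: a=12 ⇒ p=272, q=13
i=3: a=1 ⇒ p=293, q=14
(x₁, y₁) = (293, 14);  293² − 438·14² = 1 ✓
n=2: (293,14)∘(293,14) = (293·293+438·14·14, 293·14+14·293) = (171697,8204)
n=3: (171697,8204)∘(293,14) = (293·171697+438·14·8204, 293·8204+14·171697) = (100614149,4807530)
n=4: (100614149,4807530)∘(293,14) = (293·100614149+438·14·4807530, 293·4807530+14·100614149) = (58959719617,2817204376)
n=5: (58959719617,2817204376)∘(293,14) = (293·58959719617+438·14·2817204376, 293·2817204376+14·58959719617) = (34550295081413,1650876956806)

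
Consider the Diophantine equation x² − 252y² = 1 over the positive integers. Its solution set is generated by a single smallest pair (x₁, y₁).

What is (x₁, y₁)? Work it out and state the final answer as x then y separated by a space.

127 8

d=252: √d = [15; 1,6,1,30] (ℓ=4, even), read p_3/q_3
a_0=15:  p_0=15·1+0=15,  q_0=15·0+1=1
…
a_2=6:  p_2=6·16+15=111,  q_2=6·1+1=7
a_3=1:  p_3=1·111+16=127,  q_3=1·7+1=8
(x₁, y₁) = (127, 8);  127² − 252·8² = 1 ✓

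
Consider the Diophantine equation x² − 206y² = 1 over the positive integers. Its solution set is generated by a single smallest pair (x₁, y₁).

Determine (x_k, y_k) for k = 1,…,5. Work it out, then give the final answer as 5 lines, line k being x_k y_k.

59535 4148
7088832449 493902360
844067279642895 58808954001052
100503090979990675201 7002382152411359280
11966903042143422416540175 833773642828811595468548

√206 → a₀=14, period (2,1,5,14,5,1,2,28); ℓ=8 even so k=7
step 0: (14, 1)  from 14·(1,0) + (0,1)
…
step 3: (244, 17)  from 5·(43,3) + (29,2)
step 4: (3459, 241)  from 14·(244,17) + (43,3)
…
step 6: (20998, 1463)  from 1·(17539,1222) + (3459,241)
step 7: (59535, 4148)  from 2·(20998,1463) + (17539,1222)
(x₁, y₁) = (59535, 4148);  59535² − 206·4148² = 1 ✓
(59535+4148√206)^2 = 7088832449 + 493902360√206
(59535+4148√206)^3 = 844067279642895 + 58808954001052√206
(59535+4148√206)^4 = 100503090979990675201 + 7002382152411359280√206
(59535+4148√206)^5 = 11966903042143422416540175 + 833773642828811595468548√206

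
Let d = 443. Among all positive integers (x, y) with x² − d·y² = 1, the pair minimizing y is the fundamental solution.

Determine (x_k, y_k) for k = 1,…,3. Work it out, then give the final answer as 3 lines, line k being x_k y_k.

√443 = [21; 21,42, …], period ℓ=2 (even) → k=1
k=0  a_k=21  p_k/q_k = 21/1
k=1  a_k=21  p_k/q_k = 442/21
→ (442, 21).  Check: 442²=195364, 443·21²=195363, difference 1.
(442+21√443)^2 = 390727 + 18564√443
(442+21√443)^3 = 345402226 + 16410555√443

442 21
390727 18564
345402226 16410555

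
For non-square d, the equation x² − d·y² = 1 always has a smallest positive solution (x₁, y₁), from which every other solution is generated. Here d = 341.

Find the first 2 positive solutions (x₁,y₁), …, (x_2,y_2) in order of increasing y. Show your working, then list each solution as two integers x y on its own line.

[18; 2,6,1,8,2,…,6,2,36] for √341; ℓ=14 ⇒ convergent index 13
k=0  a_k=18  p_k/q_k = 18/1
…
k=2  a_k=6  p_k/q_k = 240/13
…
k=5  a_k=2  p_k/q_k = 5189/281
…
k=7  a_k=2  p_k/q_k = 20479/1109
k=8  a_k=1  p_k/q_k = 28124/1523
k=9  a_k=2  p_k/q_k = 76727/4155
k=10  a_k=8  p_k/q_k = 641940/34763
…
k=12  a_k=6  p_k/q_k = 4953942/268271
k=13  a_k=2  p_k/q_k = 10626551/575460
→ (10626551, 575460).  Check: 10626551²=112923586155601, 341·575460²=112923586155600, difference 1.
(x_2, y_2) = (10626551·10626551 + 341·575460·575460, 10626551·575460 + 575460·10626551) = (225847172311201, 12230310076920)

10626551 575460
225847172311201 12230310076920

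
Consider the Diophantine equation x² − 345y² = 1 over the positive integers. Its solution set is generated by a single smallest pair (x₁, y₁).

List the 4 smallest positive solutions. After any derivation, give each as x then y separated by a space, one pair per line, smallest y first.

6761 364
91422241 4922008
1236211536041 66555391812
16716052298924161 899962003159856

√345 → a₀=18, period (1,1,2,1,6,1,2,1,1,36); ℓ=10 even so k=9
a_0=18:  p_0=18·1+0=18,  q_0=18·0+1=1
a_1=1:  p_1=1·18+1=19,  q_1=1·1+0=1
a_2=1:  p_2=1·19+18=37,  q_2=1·1+1=2
…
a_8=1:  p_8=1·2879+1003=3882,  q_8=1·155+54=209
a_9=1:  p_9=1·3882+2879=6761,  q_9=1·209+155=364
fundamental: x₁=6761, y₁=364  (since 45711121 − 345·132496 = 1)
(x_2, y_2) = (6761·6761 + 345·364·364, 6761·364 + 364·6761) = (91422241, 4922008)
(x_3, y_3) = (6761·91422241 + 345·364·4922008, 6761·4922008 + 364·91422241) = (1236211536041, 66555391812)
(x_4, y_4) = (6761·1236211536041 + 345·364·66555391812, 6761·66555391812 + 364·1236211536041) = (16716052298924161, 899962003159856)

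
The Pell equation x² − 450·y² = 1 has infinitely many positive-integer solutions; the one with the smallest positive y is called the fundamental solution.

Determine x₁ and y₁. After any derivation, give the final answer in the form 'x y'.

19601 924

√450 = [21; 4,1,2,4,2,1,4,42, …], period ℓ=8 (even) → k=7
i=0: a=21 ⇒ p=21, q=1
i=1: a=4 ⇒ p=85, q=4
…
i=5: a=2 ⇒ p=2885, q=136
i=6: a=1 ⇒ p=4179, q=197
i=7: a=4 ⇒ p=19601, q=924
→ (19601, 924).  Check: 19601²=384199201, 450·924²=384199200, difference 1.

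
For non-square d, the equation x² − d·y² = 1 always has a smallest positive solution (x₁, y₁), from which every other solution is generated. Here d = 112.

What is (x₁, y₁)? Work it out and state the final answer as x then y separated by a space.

127 12

[10; 1,1,2,1,1,20] for √112; ℓ=6 ⇒ convergent index 5
k=0  a_k=10  p_k/q_k = 10/1
k=1  a_k=1  p_k/q_k = 11/1
k=2  a_k=1  p_k/q_k = 21/2
k=3  a_k=2  p_k/q_k = 53/5
k=4  a_k=1  p_k/q_k = 74/7
k=5  a_k=1  p_k/q_k = 127/12
fundamental: x₁=127, y₁=12  (since 16129 − 112·144 = 1)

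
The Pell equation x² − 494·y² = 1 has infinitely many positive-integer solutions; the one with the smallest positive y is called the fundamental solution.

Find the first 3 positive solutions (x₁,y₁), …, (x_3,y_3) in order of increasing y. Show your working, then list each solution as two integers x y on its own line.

73035 3286
10668222449 479986020
1558307253052395 70111557938114

[22; 4,2,2,1,2,1,2,2,4,44] for √494; ℓ=10 ⇒ convergent index 9
k=0  a_k=22  p_k/q_k = 22/1
k=1  a_k=4  p_k/q_k = 89/4
…
k=3  a_k=2  p_k/q_k = 489/22
k=4  a_k=1  p_k/q_k = 689/31
k=5  a_k=2  p_k/q_k = 1867/84
…
k=7  a_k=2  p_k/q_k = 6979/314
k=8  a_k=2  p_k/q_k = 16514/743
k=9  a_k=4  p_k/q_k = 73035/3286
fundamental: x₁=73035, y₁=3286  (since 5334111225 − 494·10797796 = 1)
k=2:  x_2 = 73035·73035+494·3286·3286 = 10668222449,  y_2 = 73035·3286+3286·73035 = 479986020
k=3:  x_3 = 73035·10668222449+494·3286·479986020 = 1558307253052395,  y_3 = 73035·479986020+3286·10668222449 = 70111557938114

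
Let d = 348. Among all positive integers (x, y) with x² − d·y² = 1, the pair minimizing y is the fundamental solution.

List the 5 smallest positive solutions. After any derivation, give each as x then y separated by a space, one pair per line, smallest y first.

√348 → a₀=18, period (1,1,1,8,1,1,1,36); ℓ=8 even so k=7
step 0: (18, 1)  from 18·(1,0) + (0,1)
step 1: (19, 1)  from 1·(18,1) + (1,0)
…
step 3: (56, 3)  from 1·(37,2) + (19,1)
step 4: (485, 26)  from 8·(56,3) + (37,2)
step 5: (541, 29)  from 1·(485,26) + (56,3)
step 6: (1026, 55)  from 1·(541,29) + (485,26)
step 7: (1567, 84)  from 1·(1026,55) + (541,29)
→ (1567, 84).  Check: 1567²=2455489, 348·84²=2455488, difference 1.
k=2:  x_2 = 1567·1567+348·84·84 = 4910977,  y_2 = 1567·84+84·1567 = 263256
k=3:  x_3 = 1567·4910977+348·84·263256 = 15391000351,  y_3 = 1567·263256+84·4910977 = 825044220
k=4:  x_4 = 1567·15391000351+348·84·825044220 = 48235390189057,  y_4 = 1567·825044220+84·15391000351 = 2585688322224
k=5:  x_5 = 1567·48235390189057+348·84·2585688322224 = 151169697461504287,  y_5 = 1567·2585688322224+84·48235390189057 = 8103546376805796

1567 84
4910977 263256
15391000351 825044220
48235390189057 2585688322224
151169697461504287 8103546376805796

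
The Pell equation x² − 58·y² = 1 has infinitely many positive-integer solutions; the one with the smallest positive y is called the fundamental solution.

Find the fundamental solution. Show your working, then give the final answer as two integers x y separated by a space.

19603 2574

√58 = [7; 1,1,1,1,1,1,14, …], period ℓ=7 (odd) → k=13
a_0=7:  p_0=7·1+0=7,  q_0=7·0+1=1
…
a_7=14:  p_7=14·99+61=1447,  q_7=14·13+8=190
…
a_9=1:  p_9=1·1546+1447=2993,  q_9=1·203+190=393
…
a_12=1:  p_12=1·7532+4539=12071,  q_12=1·989+596=1585
a_13=1:  p_13=1·12071+7532=19603,  q_13=1·1585+989=2574
→ (19603, 2574).  Check: 19603²=384277609, 58·2574²=384277608, difference 1.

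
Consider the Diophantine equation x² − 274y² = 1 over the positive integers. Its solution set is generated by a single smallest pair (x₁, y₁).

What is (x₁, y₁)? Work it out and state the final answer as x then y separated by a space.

√274 = [16; 1,1,4,4,1,1,32, …], period ℓ=7 (odd) → k=13
i=0: a=16 ⇒ p=16, q=1
…
i=2: a=1 ⇒ p=33, q=2
i=3: a=4 ⇒ p=149, q=9
…
i=7: a=32 ⇒ p=45802, q=2767
…
i=11: a=4 ⇒ p=1770023, q=106931
i=12: a=1 ⇒ p=2189276, q=132259
i=13: a=1 ⇒ p=3959299, q=239190
→ (3959299, 239190).  Check: 3959299²=15676048571401, 274·239190²=15676048571400, difference 1.

3959299 239190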